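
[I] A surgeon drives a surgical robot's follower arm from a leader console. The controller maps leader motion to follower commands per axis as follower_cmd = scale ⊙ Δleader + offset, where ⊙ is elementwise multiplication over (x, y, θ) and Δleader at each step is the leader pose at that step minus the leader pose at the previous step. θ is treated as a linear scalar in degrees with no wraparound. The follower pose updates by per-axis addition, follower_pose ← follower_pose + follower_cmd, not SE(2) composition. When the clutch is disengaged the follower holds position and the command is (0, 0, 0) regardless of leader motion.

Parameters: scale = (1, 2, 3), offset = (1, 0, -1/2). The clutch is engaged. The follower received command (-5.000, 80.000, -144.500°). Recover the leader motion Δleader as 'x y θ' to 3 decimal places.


axis x: (-5.000 − 1) / (1) = -6.000
axis y: (80.000 − 0) / (2) = 40.000
axis θ: (-144.500 − -1/2) / (3) = -48.000

-6.000 40.000 -48.000


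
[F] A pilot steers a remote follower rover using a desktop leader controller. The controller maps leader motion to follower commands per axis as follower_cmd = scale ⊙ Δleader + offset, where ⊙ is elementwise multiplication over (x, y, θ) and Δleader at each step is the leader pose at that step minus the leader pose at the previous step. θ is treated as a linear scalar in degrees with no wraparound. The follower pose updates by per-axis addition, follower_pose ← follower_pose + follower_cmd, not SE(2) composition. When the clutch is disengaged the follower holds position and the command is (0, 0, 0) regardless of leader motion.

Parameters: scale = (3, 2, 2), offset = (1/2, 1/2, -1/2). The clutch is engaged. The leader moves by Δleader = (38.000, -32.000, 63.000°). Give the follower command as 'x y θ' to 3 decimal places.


axis x: 3·38.000 + 1/2 = 114.500
axis y: 2·-32.000 + 1/2 = -63.500
axis θ: 2·63.000 + -1/2 = 125.500

114.500 -63.500 125.500


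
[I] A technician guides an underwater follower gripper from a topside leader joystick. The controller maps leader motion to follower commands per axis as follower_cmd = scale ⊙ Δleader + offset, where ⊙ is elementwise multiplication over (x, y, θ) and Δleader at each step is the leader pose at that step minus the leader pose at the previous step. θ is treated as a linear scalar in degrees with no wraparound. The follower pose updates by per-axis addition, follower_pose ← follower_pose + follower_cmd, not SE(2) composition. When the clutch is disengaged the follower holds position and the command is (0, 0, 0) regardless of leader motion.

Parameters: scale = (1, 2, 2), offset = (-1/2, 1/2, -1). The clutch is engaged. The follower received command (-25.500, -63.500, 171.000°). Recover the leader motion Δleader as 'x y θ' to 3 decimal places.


axis x: (-25.500 − -1/2) / (1) = -25.000
axis y: (-63.500 − 1/2) / (2) = -32.000
axis θ: (171.000 − -1) / (2) = 86.000

-25.000 -32.000 86.000


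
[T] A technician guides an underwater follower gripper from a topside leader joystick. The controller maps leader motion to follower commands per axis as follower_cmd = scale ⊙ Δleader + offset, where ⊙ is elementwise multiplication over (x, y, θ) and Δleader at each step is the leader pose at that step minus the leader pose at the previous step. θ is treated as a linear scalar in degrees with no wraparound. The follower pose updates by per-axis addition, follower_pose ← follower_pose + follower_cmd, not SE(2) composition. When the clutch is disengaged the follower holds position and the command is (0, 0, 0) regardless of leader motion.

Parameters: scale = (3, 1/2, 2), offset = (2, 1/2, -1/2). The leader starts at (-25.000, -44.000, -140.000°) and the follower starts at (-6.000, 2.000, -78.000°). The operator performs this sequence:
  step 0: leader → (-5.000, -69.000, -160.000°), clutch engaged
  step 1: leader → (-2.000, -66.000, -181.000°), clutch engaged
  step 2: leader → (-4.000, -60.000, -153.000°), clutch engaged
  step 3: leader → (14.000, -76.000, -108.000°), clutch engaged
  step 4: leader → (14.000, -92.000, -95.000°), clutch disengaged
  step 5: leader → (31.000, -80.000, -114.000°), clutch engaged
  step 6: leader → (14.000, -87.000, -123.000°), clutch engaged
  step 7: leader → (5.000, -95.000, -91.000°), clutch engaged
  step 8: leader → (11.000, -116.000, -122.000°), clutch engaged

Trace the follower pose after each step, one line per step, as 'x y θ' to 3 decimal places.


56.000 -10.000 -118.500
67.000 -8.000 -161.000
63.000 -4.500 -105.500
119.000 -12.000 -16.000
119.000 -12.000 -16.000
172.000 -5.500 -54.500
123.000 -8.500 -73.000
98.000 -12.000 -9.500
118.000 -22.000 -72.000

step 0: Δleader=(20.000, -25.000, -20.000°), engaged; cmd=(62.000, -12.000, -40.500°) → follower=(56.000, -10.000, -118.500°)
step 1: Δleader=(3.000, 3.000, -21.000°), engaged; cmd=(11.000, 2.000, -42.500°) → follower=(67.000, -8.000, -161.000°)
step 2: Δleader=(-2.000, 6.000, 28.000°), engaged; cmd=(-4.000, 3.500, 55.500°) → follower=(63.000, -4.500, -105.500°)
step 3: Δleader=(18.000, -16.000, 45.000°), engaged; cmd=(56.000, -7.500, 89.500°) → follower=(119.000, -12.000, -16.000°)
step 4: Δleader=(0.000, -16.000, 13.000°), disengaged; cmd=(0,0,0) → follower holds at (119.000, -12.000, -16.000°)
step 5: Δleader=(17.000, 12.000, -19.000°), engaged; cmd=(53.000, 6.500, -38.500°) → follower=(172.000, -5.500, -54.500°)
step 6: Δleader=(-17.000, -7.000, -9.000°), engaged; cmd=(-49.000, -3.000, -18.500°) → follower=(123.000, -8.500, -73.000°)
step 7: Δleader=(-9.000, -8.000, 32.000°), engaged; cmd=(-25.000, -3.500, 63.500°) → follower=(98.000, -12.000, -9.500°)
step 8: Δleader=(6.000, -21.000, -31.000°), engaged; cmd=(20.000, -10.000, -62.500°) → follower=(118.000, -22.000, -72.000°)


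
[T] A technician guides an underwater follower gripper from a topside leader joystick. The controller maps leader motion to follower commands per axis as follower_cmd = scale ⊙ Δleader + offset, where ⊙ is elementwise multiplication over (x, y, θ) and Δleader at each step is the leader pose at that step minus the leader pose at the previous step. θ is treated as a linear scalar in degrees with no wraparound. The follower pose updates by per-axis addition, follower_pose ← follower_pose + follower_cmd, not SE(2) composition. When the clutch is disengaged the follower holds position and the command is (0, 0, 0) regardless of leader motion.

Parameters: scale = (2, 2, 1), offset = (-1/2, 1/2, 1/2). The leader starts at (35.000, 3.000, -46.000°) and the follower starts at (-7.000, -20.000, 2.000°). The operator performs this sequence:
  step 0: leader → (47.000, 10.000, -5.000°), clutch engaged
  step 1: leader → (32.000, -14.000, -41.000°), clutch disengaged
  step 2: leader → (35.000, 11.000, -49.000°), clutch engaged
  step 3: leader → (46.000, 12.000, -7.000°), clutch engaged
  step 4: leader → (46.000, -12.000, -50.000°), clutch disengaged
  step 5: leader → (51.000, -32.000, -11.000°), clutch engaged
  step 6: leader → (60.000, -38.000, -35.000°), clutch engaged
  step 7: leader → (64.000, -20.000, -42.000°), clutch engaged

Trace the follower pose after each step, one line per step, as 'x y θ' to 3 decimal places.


16.500 -5.500 43.500
16.500 -5.500 43.500
22.000 45.000 36.000
43.500 47.500 78.500
43.500 47.500 78.500
53.000 8.000 118.000
70.500 -3.500 94.500
78.000 33.000 88.000

step 0: Δleader=(12.000, 7.000, 41.000°), engaged; cmd=(23.500, 14.500, 41.500°) → follower=(16.500, -5.500, 43.500°)
step 1: Δleader=(-15.000, -24.000, -36.000°), disengaged; cmd=(0,0,0) → follower holds at (16.500, -5.500, 43.500°)
step 2: Δleader=(3.000, 25.000, -8.000°), engaged; cmd=(5.500, 50.500, -7.500°) → follower=(22.000, 45.000, 36.000°)
step 3: Δleader=(11.000, 1.000, 42.000°), engaged; cmd=(21.500, 2.500, 42.500°) → follower=(43.500, 47.500, 78.500°)
step 4: Δleader=(0.000, -24.000, -43.000°), disengaged; cmd=(0,0,0) → follower holds at (43.500, 47.500, 78.500°)
step 5: Δleader=(5.000, -20.000, 39.000°), engaged; cmd=(9.500, -39.500, 39.500°) → follower=(53.000, 8.000, 118.000°)
step 6: Δleader=(9.000, -6.000, -24.000°), engaged; cmd=(17.500, -11.500, -23.500°) → follower=(70.500, -3.500, 94.500°)
step 7: Δleader=(4.000, 18.000, -7.000°), engaged; cmd=(7.500, 36.500, -6.500°) → follower=(78.000, 33.000, 88.000°)


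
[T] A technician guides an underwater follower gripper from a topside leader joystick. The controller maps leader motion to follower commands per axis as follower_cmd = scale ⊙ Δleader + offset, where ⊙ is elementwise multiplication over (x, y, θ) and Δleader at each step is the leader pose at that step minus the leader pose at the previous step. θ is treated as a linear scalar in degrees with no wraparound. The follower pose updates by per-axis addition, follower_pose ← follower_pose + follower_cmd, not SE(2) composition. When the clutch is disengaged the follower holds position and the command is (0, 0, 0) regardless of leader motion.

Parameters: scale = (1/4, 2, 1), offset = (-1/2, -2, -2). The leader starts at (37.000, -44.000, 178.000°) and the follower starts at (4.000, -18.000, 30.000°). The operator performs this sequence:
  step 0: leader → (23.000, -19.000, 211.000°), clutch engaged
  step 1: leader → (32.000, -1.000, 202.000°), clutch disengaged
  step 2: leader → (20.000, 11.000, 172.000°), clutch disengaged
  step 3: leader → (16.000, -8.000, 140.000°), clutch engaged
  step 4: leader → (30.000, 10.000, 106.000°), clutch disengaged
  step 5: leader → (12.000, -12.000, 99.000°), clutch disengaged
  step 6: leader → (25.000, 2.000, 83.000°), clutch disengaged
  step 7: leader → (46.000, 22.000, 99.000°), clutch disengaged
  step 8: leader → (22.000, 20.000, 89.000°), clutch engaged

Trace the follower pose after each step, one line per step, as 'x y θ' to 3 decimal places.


0.000 30.000 61.000
0.000 30.000 61.000
0.000 30.000 61.000
-1.500 -10.000 27.000
-1.500 -10.000 27.000
-1.500 -10.000 27.000
-1.500 -10.000 27.000
-1.500 -10.000 27.000
-8.000 -16.000 15.000

step 0: Δleader=(-14.000, 25.000, 33.000°), engaged; cmd=(-4.000, 48.000, 31.000°) → follower=(0.000, 30.000, 61.000°)
step 1: Δleader=(9.000, 18.000, -9.000°), disengaged; cmd=(0,0,0) → follower holds at (0.000, 30.000, 61.000°)
step 2: Δleader=(-12.000, 12.000, -30.000°), disengaged; cmd=(0,0,0) → follower holds at (0.000, 30.000, 61.000°)
step 3: Δleader=(-4.000, -19.000, -32.000°), engaged; cmd=(-1.500, -40.000, -34.000°) → follower=(-1.500, -10.000, 27.000°)
step 4: Δleader=(14.000, 18.000, -34.000°), disengaged; cmd=(0,0,0) → follower holds at (-1.500, -10.000, 27.000°)
step 5: Δleader=(-18.000, -22.000, -7.000°), disengaged; cmd=(0,0,0) → follower holds at (-1.500, -10.000, 27.000°)
step 6: Δleader=(13.000, 14.000, -16.000°), disengaged; cmd=(0,0,0) → follower holds at (-1.500, -10.000, 27.000°)
step 7: Δleader=(21.000, 20.000, 16.000°), disengaged; cmd=(0,0,0) → follower holds at (-1.500, -10.000, 27.000°)
step 8: Δleader=(-24.000, -2.000, -10.000°), engaged; cmd=(-6.500, -6.000, -12.000°) → follower=(-8.000, -16.000, 15.000°)


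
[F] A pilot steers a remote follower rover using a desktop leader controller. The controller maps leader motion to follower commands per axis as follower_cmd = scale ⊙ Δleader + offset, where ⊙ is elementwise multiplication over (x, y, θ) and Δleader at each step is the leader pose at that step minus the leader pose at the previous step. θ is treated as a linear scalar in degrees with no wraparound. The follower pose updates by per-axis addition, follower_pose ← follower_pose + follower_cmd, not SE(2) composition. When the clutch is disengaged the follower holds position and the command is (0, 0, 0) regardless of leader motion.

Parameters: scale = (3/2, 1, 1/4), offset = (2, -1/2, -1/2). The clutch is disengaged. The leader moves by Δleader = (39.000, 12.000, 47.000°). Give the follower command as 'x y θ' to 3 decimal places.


0.000 0.000 0.000

clutch disengaged → follower holds; cmd = (0, 0, 0)


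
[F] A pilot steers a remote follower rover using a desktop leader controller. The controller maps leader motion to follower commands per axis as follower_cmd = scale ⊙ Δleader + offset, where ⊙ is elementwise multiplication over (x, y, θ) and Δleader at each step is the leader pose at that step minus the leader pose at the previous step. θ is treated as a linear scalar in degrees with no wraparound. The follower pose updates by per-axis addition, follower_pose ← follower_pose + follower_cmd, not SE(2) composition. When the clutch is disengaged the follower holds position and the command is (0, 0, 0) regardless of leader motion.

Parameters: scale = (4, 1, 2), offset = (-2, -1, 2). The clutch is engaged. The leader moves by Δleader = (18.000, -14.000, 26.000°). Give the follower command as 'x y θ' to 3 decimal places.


axis x: 4·18.000 + -2 = 70.000
axis y: 1·-14.000 + -1 = -15.000
axis θ: 2·26.000 + 2 = 54.000

70.000 -15.000 54.000


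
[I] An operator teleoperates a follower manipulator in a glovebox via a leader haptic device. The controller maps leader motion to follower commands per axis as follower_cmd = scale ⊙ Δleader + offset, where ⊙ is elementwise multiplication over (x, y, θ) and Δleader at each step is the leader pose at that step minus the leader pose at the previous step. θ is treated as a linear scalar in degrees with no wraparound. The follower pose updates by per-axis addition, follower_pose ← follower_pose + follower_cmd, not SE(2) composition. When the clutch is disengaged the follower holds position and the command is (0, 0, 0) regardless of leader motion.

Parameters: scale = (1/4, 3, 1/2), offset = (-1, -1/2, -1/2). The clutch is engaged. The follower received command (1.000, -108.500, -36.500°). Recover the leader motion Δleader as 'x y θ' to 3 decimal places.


axis x: (1.000 − -1) / (1/4) = 8.000
axis y: (-108.500 − -1/2) / (3) = -36.000
axis θ: (-36.500 − -1/2) / (1/2) = -72.000

8.000 -36.000 -72.000


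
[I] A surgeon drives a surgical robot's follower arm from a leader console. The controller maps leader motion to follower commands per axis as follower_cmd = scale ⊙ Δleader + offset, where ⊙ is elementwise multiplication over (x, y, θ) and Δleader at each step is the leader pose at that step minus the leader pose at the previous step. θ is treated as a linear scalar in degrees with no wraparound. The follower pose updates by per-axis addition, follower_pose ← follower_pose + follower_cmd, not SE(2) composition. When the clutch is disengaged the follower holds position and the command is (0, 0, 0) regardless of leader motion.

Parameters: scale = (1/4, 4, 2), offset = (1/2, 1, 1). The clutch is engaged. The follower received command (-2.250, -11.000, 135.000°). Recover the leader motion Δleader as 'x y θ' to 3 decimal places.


axis x: (-2.250 − 1/2) / (1/4) = -11.000
axis y: (-11.000 − 1) / (4) = -3.000
axis θ: (135.000 − 1) / (2) = 67.000

-11.000 -3.000 67.000


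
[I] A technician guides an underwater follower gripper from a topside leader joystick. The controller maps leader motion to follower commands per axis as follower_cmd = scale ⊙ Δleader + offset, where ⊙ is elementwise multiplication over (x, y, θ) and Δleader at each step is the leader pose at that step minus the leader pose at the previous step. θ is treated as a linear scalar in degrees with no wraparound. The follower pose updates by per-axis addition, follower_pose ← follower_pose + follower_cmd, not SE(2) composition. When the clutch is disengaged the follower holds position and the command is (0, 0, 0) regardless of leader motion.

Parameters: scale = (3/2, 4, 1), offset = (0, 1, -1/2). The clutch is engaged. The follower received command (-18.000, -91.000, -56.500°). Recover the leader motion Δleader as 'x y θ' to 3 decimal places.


axis x: (-18.000 − 0) / (3/2) = -12.000
axis y: (-91.000 − 1) / (4) = -23.000
axis θ: (-56.500 − -1/2) / (1) = -56.000

-12.000 -23.000 -56.000


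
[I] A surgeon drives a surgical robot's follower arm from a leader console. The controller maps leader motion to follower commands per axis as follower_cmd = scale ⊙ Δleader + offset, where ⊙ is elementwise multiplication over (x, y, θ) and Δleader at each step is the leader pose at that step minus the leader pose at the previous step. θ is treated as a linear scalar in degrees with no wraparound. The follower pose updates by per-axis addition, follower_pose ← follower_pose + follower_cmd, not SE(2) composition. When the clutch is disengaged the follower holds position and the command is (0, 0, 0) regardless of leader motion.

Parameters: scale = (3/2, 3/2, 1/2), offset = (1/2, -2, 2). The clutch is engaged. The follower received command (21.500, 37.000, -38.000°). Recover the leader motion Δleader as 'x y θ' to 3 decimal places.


axis x: (21.500 − 1/2) / (3/2) = 14.000
axis y: (37.000 − -2) / (3/2) = 26.000
axis θ: (-38.000 − 2) / (1/2) = -80.000

14.000 26.000 -80.000


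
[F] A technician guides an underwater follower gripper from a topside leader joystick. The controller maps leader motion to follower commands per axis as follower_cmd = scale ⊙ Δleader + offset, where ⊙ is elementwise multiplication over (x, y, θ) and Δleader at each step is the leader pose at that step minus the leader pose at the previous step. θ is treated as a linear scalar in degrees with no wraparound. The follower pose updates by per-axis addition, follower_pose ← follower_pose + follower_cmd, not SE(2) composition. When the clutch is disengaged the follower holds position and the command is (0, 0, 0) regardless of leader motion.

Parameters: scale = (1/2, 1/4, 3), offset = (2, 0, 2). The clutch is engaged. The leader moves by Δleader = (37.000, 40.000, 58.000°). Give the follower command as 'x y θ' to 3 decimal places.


20.500 10.000 176.000

axis x: 1/2·37.000 + 2 = 20.500
axis y: 1/4·40.000 + 0 = 10.000
axis θ: 3·58.000 + 2 = 176.000


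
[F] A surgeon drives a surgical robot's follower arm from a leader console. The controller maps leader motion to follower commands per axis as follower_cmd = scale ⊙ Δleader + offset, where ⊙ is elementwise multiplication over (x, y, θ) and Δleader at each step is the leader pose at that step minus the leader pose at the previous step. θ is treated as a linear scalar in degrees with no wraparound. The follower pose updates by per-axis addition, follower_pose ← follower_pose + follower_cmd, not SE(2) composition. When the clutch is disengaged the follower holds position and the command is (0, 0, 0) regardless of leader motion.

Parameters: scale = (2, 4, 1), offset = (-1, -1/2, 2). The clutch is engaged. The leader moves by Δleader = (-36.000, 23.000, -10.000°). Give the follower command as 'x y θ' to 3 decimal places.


axis x: 2·-36.000 + -1 = -73.000
axis y: 4·23.000 + -1/2 = 91.500
axis θ: 1·-10.000 + 2 = -8.000

-73.000 91.500 -8.000


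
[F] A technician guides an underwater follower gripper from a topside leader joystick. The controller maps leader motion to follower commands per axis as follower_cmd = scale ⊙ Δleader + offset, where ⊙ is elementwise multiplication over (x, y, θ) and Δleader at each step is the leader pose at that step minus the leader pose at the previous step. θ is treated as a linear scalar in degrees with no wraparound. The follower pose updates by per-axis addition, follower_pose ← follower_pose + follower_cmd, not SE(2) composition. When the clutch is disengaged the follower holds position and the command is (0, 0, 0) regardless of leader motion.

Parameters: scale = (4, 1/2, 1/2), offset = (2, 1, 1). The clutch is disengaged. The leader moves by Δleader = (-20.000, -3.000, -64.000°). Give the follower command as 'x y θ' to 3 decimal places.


clutch disengaged → follower holds; cmd = (0, 0, 0)

0.000 0.000 0.000


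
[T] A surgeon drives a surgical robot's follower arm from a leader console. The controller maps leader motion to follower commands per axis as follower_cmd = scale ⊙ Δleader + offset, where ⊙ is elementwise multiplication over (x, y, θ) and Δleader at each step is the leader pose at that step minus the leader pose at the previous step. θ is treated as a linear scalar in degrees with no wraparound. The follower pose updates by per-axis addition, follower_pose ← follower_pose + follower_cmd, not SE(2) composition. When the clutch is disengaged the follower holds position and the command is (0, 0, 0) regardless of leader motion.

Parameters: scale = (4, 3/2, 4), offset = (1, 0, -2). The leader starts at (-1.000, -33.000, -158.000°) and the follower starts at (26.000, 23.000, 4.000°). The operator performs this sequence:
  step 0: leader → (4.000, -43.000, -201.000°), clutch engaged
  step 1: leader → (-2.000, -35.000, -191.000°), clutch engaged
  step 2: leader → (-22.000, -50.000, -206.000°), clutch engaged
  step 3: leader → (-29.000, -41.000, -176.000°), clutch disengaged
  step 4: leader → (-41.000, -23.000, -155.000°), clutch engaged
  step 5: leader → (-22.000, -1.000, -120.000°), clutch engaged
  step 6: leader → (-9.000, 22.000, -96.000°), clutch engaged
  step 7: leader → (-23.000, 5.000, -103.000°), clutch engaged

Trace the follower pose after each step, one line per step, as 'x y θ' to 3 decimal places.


47.000 8.000 -170.000
24.000 20.000 -132.000
-55.000 -2.500 -194.000
-55.000 -2.500 -194.000
-102.000 24.500 -112.000
-25.000 57.500 26.000
28.000 92.000 120.000
-27.000 66.500 90.000

step 0: Δleader=(5.000, -10.000, -43.000°), engaged; cmd=(21.000, -15.000, -174.000°) → follower=(47.000, 8.000, -170.000°)
step 1: Δleader=(-6.000, 8.000, 10.000°), engaged; cmd=(-23.000, 12.000, 38.000°) → follower=(24.000, 20.000, -132.000°)
step 2: Δleader=(-20.000, -15.000, -15.000°), engaged; cmd=(-79.000, -22.500, -62.000°) → follower=(-55.000, -2.500, -194.000°)
step 3: Δleader=(-7.000, 9.000, 30.000°), disengaged; cmd=(0,0,0) → follower holds at (-55.000, -2.500, -194.000°)
step 4: Δleader=(-12.000, 18.000, 21.000°), engaged; cmd=(-47.000, 27.000, 82.000°) → follower=(-102.000, 24.500, -112.000°)
step 5: Δleader=(19.000, 22.000, 35.000°), engaged; cmd=(77.000, 33.000, 138.000°) → follower=(-25.000, 57.500, 26.000°)
step 6: Δleader=(13.000, 23.000, 24.000°), engaged; cmd=(53.000, 34.500, 94.000°) → follower=(28.000, 92.000, 120.000°)
step 7: Δleader=(-14.000, -17.000, -7.000°), engaged; cmd=(-55.000, -25.500, -30.000°) → follower=(-27.000, 66.500, 90.000°)


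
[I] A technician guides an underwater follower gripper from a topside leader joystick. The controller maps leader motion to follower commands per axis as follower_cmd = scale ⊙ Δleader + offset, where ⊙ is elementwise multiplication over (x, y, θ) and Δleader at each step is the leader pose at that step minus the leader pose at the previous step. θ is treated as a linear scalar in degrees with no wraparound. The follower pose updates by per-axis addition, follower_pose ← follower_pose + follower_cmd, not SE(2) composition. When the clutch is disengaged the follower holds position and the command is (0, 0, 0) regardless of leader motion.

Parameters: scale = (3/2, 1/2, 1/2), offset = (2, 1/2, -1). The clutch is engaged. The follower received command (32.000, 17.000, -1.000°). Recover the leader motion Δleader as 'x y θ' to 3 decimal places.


20.000 33.000 0.000

axis x: (32.000 − 2) / (3/2) = 20.000
axis y: (17.000 − 1/2) / (1/2) = 33.000
axis θ: (-1.000 − -1) / (1/2) = 0.000


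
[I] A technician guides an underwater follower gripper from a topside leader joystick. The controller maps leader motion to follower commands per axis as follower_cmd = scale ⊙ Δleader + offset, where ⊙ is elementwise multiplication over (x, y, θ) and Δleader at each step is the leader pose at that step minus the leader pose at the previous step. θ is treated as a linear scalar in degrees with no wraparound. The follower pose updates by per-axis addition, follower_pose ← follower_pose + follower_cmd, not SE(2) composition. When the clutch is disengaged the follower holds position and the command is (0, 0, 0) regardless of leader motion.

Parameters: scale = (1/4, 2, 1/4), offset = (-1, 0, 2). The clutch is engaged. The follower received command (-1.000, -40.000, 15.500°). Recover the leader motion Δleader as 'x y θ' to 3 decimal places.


0.000 -20.000 54.000

axis x: (-1.000 − -1) / (1/4) = 0.000
axis y: (-40.000 − 0) / (2) = -20.000
axis θ: (15.500 − 2) / (1/4) = 54.000


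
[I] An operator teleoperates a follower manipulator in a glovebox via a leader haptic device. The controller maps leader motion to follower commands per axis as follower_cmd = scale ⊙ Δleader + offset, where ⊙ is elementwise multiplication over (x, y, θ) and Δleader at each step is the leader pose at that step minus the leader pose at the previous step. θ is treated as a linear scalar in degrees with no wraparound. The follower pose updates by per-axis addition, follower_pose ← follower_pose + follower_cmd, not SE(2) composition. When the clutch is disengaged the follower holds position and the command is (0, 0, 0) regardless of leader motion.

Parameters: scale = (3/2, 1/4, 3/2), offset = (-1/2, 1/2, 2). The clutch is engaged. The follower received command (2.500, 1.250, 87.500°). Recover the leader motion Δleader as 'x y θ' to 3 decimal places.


axis x: (2.500 − -1/2) / (3/2) = 2.000
axis y: (1.250 − 1/2) / (1/4) = 3.000
axis θ: (87.500 − 2) / (3/2) = 57.000

2.000 3.000 57.000


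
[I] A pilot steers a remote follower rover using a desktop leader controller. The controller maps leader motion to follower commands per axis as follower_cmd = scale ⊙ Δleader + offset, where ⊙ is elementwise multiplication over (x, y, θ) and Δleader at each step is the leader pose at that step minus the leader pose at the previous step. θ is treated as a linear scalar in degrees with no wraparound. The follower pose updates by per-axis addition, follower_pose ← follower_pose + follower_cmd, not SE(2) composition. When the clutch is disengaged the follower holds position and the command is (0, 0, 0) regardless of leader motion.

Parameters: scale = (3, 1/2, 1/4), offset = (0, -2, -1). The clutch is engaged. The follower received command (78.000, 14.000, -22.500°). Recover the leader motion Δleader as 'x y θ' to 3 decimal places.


26.000 32.000 -86.000

axis x: (78.000 − 0) / (3) = 26.000
axis y: (14.000 − -2) / (1/2) = 32.000
axis θ: (-22.500 − -1) / (1/4) = -86.000


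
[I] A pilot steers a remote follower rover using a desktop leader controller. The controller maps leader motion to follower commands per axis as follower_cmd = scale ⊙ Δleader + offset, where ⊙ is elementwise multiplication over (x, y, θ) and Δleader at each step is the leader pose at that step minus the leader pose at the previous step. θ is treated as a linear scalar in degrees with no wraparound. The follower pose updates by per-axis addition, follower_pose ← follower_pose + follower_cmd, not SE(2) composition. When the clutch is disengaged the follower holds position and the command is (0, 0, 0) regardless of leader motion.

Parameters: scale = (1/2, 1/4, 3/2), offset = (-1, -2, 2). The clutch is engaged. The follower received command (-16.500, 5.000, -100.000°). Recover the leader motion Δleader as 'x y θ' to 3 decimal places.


-31.000 28.000 -68.000

axis x: (-16.500 − -1) / (1/2) = -31.000
axis y: (5.000 − -2) / (1/4) = 28.000
axis θ: (-100.000 − 2) / (3/2) = -68.000


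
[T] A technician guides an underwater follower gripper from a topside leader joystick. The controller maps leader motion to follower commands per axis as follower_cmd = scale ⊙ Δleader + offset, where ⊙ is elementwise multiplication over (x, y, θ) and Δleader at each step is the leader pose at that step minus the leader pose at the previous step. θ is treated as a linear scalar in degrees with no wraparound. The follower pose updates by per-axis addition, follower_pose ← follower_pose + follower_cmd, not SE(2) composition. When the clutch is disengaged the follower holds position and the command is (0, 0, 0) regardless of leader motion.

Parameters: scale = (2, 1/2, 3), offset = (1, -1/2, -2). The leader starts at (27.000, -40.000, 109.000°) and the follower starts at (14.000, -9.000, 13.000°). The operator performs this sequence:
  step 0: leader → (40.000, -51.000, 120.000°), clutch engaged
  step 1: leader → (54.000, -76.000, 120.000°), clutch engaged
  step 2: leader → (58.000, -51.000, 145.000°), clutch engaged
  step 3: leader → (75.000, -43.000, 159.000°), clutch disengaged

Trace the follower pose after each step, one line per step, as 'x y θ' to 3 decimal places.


41.000 -15.000 44.000
70.000 -28.000 42.000
79.000 -16.000 115.000
79.000 -16.000 115.000

step 0: Δleader=(13.000, -11.000, 11.000°), engaged; cmd=(27.000, -6.000, 31.000°) → follower=(41.000, -15.000, 44.000°)
step 1: Δleader=(14.000, -25.000, 0.000°), engaged; cmd=(29.000, -13.000, -2.000°) → follower=(70.000, -28.000, 42.000°)
step 2: Δleader=(4.000, 25.000, 25.000°), engaged; cmd=(9.000, 12.000, 73.000°) → follower=(79.000, -16.000, 115.000°)
step 3: Δleader=(17.000, 8.000, 14.000°), disengaged; cmd=(0,0,0) → follower holds at (79.000, -16.000, 115.000°)


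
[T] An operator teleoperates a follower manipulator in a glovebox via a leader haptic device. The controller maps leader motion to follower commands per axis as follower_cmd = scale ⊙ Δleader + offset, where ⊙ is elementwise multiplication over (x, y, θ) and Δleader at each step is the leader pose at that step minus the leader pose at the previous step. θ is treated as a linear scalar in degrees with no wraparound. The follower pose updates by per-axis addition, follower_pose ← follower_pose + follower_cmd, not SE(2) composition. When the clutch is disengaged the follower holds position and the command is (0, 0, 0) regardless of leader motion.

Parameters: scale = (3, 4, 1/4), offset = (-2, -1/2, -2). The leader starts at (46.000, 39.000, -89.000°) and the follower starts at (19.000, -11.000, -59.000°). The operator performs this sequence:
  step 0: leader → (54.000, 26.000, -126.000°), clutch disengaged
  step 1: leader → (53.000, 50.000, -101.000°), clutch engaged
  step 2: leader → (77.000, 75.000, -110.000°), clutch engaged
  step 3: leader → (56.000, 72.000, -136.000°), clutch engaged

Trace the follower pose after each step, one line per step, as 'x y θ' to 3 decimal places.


step 0: Δleader=(8.000, -13.000, -37.000°), disengaged; cmd=(0,0,0) → follower holds at (19.000, -11.000, -59.000°)
step 1: Δleader=(-1.000, 24.000, 25.000°), engaged; cmd=(-5.000, 95.500, 4.250°) → follower=(14.000, 84.500, -54.750°)
step 2: Δleader=(24.000, 25.000, -9.000°), engaged; cmd=(70.000, 99.500, -4.250°) → follower=(84.000, 184.000, -59.000°)
step 3: Δleader=(-21.000, -3.000, -26.000°), engaged; cmd=(-65.000, -12.500, -8.500°) → follower=(19.000, 171.500, -67.500°)

19.000 -11.000 -59.000
14.000 84.500 -54.750
84.000 184.000 -59.000
19.000 171.500 -67.500


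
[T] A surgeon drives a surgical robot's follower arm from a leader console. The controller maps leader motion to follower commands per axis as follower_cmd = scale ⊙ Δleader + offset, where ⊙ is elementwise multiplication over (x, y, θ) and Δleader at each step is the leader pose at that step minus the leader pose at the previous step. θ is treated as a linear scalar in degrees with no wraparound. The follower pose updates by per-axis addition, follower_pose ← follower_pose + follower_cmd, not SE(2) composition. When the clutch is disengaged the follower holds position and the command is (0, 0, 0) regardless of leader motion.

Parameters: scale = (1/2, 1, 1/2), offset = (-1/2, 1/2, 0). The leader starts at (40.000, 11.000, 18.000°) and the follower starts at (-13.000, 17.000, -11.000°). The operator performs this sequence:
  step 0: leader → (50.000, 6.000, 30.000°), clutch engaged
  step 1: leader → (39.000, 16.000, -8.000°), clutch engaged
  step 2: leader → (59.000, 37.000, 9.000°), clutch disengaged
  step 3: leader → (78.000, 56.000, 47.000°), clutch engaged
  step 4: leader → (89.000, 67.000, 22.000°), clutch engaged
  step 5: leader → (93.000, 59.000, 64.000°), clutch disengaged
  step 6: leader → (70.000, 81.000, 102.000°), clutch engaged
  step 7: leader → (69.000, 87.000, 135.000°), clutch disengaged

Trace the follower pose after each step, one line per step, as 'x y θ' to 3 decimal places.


step 0: Δleader=(10.000, -5.000, 12.000°), engaged; cmd=(4.500, -4.500, 6.000°) → follower=(-8.500, 12.500, -5.000°)
step 1: Δleader=(-11.000, 10.000, -38.000°), engaged; cmd=(-6.000, 10.500, -19.000°) → follower=(-14.500, 23.000, -24.000°)
step 2: Δleader=(20.000, 21.000, 17.000°), disengaged; cmd=(0,0,0) → follower holds at (-14.500, 23.000, -24.000°)
step 3: Δleader=(19.000, 19.000, 38.000°), engaged; cmd=(9.000, 19.500, 19.000°) → follower=(-5.500, 42.500, -5.000°)
step 4: Δleader=(11.000, 11.000, -25.000°), engaged; cmd=(5.000, 11.500, -12.500°) → follower=(-0.500, 54.000, -17.500°)
step 5: Δleader=(4.000, -8.000, 42.000°), disengaged; cmd=(0,0,0) → follower holds at (-0.500, 54.000, -17.500°)
step 6: Δleader=(-23.000, 22.000, 38.000°), engaged; cmd=(-12.000, 22.500, 19.000°) → follower=(-12.500, 76.500, 1.500°)
step 7: Δleader=(-1.000, 6.000, 33.000°), disengaged; cmd=(0,0,0) → follower holds at (-12.500, 76.500, 1.500°)

-8.500 12.500 -5.000
-14.500 23.000 -24.000
-14.500 23.000 -24.000
-5.500 42.500 -5.000
-0.500 54.000 -17.500
-0.500 54.000 -17.500
-12.500 76.500 1.500
-12.500 76.500 1.500


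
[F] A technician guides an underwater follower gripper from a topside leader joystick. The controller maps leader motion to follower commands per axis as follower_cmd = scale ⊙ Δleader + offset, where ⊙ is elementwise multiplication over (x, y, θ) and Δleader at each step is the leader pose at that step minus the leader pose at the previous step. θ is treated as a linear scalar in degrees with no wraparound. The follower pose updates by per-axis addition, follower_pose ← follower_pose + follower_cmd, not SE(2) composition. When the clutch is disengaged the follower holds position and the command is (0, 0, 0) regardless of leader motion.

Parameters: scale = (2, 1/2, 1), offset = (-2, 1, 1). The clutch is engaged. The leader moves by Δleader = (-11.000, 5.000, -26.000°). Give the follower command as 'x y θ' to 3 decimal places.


axis x: 2·-11.000 + -2 = -24.000
axis y: 1/2·5.000 + 1 = 3.500
axis θ: 1·-26.000 + 1 = -25.000

-24.000 3.500 -25.000


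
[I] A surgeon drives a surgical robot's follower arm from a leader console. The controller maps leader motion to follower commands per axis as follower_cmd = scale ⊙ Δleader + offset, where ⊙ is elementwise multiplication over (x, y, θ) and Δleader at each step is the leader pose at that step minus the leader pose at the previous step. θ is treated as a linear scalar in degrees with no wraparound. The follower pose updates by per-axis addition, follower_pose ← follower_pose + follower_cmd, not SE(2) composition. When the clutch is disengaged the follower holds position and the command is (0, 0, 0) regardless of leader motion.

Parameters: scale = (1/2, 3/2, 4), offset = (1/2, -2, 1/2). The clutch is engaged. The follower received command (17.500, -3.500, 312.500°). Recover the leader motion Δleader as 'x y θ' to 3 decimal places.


34.000 -1.000 78.000

axis x: (17.500 − 1/2) / (1/2) = 34.000
axis y: (-3.500 − -2) / (3/2) = -1.000
axis θ: (312.500 − 1/2) / (4) = 78.000


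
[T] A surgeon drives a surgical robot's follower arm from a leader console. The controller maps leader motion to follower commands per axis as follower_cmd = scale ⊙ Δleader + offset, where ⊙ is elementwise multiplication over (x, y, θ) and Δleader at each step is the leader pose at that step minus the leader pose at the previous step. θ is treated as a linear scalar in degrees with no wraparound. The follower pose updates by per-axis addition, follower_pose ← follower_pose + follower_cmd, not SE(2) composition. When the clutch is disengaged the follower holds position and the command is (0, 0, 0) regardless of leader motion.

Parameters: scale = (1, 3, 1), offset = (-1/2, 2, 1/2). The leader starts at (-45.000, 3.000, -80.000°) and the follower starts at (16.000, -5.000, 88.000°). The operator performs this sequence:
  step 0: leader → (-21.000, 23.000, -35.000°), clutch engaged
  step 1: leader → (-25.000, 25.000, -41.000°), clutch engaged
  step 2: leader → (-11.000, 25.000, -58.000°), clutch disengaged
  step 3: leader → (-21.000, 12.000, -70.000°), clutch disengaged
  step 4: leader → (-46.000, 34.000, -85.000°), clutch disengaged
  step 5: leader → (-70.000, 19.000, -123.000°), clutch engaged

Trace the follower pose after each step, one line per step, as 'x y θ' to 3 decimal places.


39.500 57.000 133.500
35.000 65.000 128.000
35.000 65.000 128.000
35.000 65.000 128.000
35.000 65.000 128.000
10.500 22.000 90.500

step 0: Δleader=(24.000, 20.000, 45.000°), engaged; cmd=(23.500, 62.000, 45.500°) → follower=(39.500, 57.000, 133.500°)
step 1: Δleader=(-4.000, 2.000, -6.000°), engaged; cmd=(-4.500, 8.000, -5.500°) → follower=(35.000, 65.000, 128.000°)
step 2: Δleader=(14.000, 0.000, -17.000°), disengaged; cmd=(0,0,0) → follower holds at (35.000, 65.000, 128.000°)
step 3: Δleader=(-10.000, -13.000, -12.000°), disengaged; cmd=(0,0,0) → follower holds at (35.000, 65.000, 128.000°)
step 4: Δleader=(-25.000, 22.000, -15.000°), disengaged; cmd=(0,0,0) → follower holds at (35.000, 65.000, 128.000°)
step 5: Δleader=(-24.000, -15.000, -38.000°), engaged; cmd=(-24.500, -43.000, -37.500°) → follower=(10.500, 22.000, 90.500°)


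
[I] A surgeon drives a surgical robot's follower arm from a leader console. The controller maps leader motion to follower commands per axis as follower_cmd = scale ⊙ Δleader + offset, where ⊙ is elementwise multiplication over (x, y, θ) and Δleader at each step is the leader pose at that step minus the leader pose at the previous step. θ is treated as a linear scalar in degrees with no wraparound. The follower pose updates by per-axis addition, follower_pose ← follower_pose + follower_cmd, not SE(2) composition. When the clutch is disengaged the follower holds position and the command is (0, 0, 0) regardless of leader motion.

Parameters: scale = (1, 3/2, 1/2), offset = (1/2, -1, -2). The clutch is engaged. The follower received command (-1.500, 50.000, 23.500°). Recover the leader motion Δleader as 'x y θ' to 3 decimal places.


axis x: (-1.500 − 1/2) / (1) = -2.000
axis y: (50.000 − -1) / (3/2) = 34.000
axis θ: (23.500 − -2) / (1/2) = 51.000

-2.000 34.000 51.000


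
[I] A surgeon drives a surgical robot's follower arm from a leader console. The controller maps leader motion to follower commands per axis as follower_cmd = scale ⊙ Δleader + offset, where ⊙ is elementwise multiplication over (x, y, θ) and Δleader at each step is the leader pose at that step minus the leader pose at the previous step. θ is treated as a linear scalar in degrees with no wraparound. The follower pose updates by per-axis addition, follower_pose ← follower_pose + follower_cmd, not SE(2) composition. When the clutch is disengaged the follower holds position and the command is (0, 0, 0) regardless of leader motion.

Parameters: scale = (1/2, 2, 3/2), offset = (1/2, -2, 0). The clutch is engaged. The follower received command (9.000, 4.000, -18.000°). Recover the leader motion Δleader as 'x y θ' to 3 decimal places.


17.000 3.000 -12.000

axis x: (9.000 − 1/2) / (1/2) = 17.000
axis y: (4.000 − -2) / (2) = 3.000
axis θ: (-18.000 − 0) / (3/2) = -12.000


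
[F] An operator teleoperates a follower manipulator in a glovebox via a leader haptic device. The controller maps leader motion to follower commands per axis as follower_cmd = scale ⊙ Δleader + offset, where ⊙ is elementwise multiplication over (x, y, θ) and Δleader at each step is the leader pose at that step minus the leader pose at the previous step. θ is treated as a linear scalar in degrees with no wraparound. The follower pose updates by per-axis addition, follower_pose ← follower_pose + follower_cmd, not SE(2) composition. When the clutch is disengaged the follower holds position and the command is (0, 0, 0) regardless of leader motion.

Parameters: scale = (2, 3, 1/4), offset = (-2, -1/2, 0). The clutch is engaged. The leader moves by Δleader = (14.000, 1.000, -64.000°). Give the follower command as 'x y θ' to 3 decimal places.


axis x: 2·14.000 + -2 = 26.000
axis y: 3·1.000 + -1/2 = 2.500
axis θ: 1/4·-64.000 + 0 = -16.000

26.000 2.500 -16.000
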